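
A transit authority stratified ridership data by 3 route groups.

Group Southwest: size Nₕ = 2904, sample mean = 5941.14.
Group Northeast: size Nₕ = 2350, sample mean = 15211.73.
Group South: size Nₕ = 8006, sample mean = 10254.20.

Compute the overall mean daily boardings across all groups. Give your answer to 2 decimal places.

10188.22

N = 13260; weights Wₕ = Nₕ/N = (0.2190, 0.1772, 0.6038).
x̄_st = Σ Wₕ·x̄ₕ = 0.2190·5941.14 + 0.1772·15211.73 + 0.6038·10254.20 ≈ 10188.2173...
→ 10188.22.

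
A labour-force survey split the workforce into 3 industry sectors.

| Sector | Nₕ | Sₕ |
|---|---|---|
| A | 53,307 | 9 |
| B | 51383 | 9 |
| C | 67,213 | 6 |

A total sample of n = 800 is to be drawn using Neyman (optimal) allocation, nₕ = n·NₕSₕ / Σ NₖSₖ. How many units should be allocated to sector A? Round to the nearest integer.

285

Σ NₕSₕ = 53307·9 + 51383·9 + 67213·6 = 1345488.
Share for A: 479763/1345488 = 0.35657.
n_A = 800 × 0.35657 = 285.257... → 285.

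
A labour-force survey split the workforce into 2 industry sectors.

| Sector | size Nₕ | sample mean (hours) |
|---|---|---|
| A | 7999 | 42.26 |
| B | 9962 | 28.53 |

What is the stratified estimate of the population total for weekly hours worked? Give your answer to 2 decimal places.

622253.60

Estimate total by summing Nₕ·x̄ₕ over strata.
7999·42.26 + 9962·28.53 = 338037.74 + 284215.86 = 622253.60.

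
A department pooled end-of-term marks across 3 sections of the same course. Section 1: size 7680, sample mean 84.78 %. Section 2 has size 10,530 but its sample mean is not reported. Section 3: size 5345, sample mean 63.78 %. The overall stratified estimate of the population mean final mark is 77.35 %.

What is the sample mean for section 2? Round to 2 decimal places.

78.82

Σ Nₕx̄ₕ = N·μ, so 10530·x̄_2 = 23555·77.35 − (7680·84.78 + 5345·63.78).
= 1821979.25 − 992014.5 = 829964.75.
x̄_2 = 829964.75 / 10530 = 78.8191... → 78.82.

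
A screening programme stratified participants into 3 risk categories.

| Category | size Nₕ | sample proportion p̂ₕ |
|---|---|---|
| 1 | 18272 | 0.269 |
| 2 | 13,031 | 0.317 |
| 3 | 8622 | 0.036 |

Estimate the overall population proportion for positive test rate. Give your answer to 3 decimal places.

Wₕ = Nₕ/N with N = 39925: 0.4577, 0.3264, 0.2160.
p̂_st = 0.4577·0.269 + 0.3264·0.317 + 0.2160·0.036 ≈ 0.23435... → 0.234.

0.234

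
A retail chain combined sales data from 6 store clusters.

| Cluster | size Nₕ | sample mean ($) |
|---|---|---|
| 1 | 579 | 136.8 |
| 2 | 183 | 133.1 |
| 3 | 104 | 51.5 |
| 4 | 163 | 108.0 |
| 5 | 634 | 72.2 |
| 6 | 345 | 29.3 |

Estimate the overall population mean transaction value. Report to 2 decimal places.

x̄_st = (Σ Nₕx̄ₕ) / (Σ Nₕ) = (579·136.8 + 183·133.1 + 104·51.5 + 163·108.0 + 634·72.2 + 345·29.3) / 2008
= 182407.8 / 2008 = 90.8405... → 90.84.

90.84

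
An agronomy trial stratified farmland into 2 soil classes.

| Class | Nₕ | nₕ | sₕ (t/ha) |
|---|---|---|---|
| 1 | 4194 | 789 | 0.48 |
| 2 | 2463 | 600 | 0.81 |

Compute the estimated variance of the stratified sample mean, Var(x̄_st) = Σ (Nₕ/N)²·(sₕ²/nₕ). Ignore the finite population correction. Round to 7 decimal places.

N = 6657; Wₕ = Nₕ/N.
class 1: (4194/6657)²·0.48²/789 = 0.0001159058
class 2: (2463/6657)²·0.81²/600 = 0.0001496892
Sum = 0.0002655950 → 0.0002656.

0.0002656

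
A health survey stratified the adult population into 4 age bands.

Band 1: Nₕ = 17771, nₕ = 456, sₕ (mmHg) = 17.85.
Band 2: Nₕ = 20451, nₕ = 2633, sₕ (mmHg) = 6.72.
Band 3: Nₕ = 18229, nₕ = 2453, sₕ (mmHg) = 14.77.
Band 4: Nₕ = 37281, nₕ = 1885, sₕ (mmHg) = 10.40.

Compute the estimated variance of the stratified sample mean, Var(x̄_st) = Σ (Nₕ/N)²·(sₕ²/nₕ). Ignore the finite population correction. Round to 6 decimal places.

N = 93732; Wₕ = Nₕ/N.
band 1: (17771/93732)²·17.85²/456 = 0.025116526
band 2: (20451/93732)²·6.72²/2633 = 0.000816471
band 3: (18229/93732)²·14.77²/2453 = 0.003363670
band 4: (37281/93732)²·10.40²/1885 = 0.009077258
Sum = 0.038373925 → 0.038374.

0.038374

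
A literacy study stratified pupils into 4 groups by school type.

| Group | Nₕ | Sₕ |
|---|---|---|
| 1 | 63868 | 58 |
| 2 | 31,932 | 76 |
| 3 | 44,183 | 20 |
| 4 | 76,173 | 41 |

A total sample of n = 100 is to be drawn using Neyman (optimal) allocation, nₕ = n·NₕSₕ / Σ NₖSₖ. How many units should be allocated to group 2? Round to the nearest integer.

1: NₕSₕ = 63868·58 = 3704344
2: NₕSₕ = 31932·76 = 2426832
3: NₕSₕ = 44183·20 = 883660
4: NₕSₕ = 76173·41 = 3123093
Σ NₕSₕ = 10137929.
n_2 = 100·2426832/10137929 = 23.938... → 24.

24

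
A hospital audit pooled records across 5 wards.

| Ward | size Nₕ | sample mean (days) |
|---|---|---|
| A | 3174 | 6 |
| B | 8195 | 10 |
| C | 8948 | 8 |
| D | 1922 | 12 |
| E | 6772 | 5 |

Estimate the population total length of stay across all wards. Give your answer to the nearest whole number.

229502

Population total = Σ Nₕ·x̄ₕ (each stratum's size times its mean).
3174·6 + 8195·10 + 8948·8 + 1922·12 + 6772·5 = 19044 + 81950 + 71584 + 23064 + 33860 = 229502.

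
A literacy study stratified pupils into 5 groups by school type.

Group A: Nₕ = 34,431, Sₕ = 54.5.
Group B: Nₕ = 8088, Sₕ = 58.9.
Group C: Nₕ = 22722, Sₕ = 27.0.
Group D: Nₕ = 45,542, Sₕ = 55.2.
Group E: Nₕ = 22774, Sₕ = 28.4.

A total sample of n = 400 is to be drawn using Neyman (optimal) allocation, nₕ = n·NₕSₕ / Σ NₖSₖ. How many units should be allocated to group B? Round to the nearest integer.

A: NₕSₕ = 34431·54.5 = 1876489.5
B: NₕSₕ = 8088·58.9 = 476383.2
C: NₕSₕ = 22722·27.0 = 613494
D: NₕSₕ = 45542·55.2 = 2513918.4
E: NₕSₕ = 22774·28.4 = 646781.6
Σ NₕSₕ = 6127066.7.
n_B = 400·476383.2/6127066.7 = 31.100... → 31.

31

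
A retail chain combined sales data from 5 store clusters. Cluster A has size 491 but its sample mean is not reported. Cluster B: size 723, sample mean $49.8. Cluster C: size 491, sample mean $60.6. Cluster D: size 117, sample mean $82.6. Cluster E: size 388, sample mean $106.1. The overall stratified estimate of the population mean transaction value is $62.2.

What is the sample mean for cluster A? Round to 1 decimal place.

N = 491 + 723 + 491 + 117 + 388 = 2210.
Overall total = μ·N = 62.2·2210 = 137462.
Subtract the known strata: 723·49.8 + 491·60.6 + 117·82.6 + 388·106.1 = 116591.
Remaining total for cluster A: 137462 − 116591 = 20871.
Divide by its size: 20871 / 491 = 42.507... → 42.5.

42.5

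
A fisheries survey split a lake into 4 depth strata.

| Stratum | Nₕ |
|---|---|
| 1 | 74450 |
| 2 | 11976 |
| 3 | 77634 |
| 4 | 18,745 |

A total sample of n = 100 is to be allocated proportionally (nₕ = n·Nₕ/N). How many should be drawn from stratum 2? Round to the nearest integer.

N = 74450 + 11976 + 77634 + 18745 = 182805.
n_2 = 100·11976/182805 = 6.551... → 7.

7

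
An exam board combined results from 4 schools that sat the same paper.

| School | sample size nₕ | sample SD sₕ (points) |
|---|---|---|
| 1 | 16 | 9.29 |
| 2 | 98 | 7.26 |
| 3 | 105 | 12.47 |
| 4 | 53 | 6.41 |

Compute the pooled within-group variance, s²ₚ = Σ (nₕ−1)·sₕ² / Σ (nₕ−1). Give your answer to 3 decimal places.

92.223

1: (16−1)·9.29² = 15·86.3041 = 1294.5615
2: (98−1)·7.26² = 97·52.7076 = 5112.6372
3: (105−1)·12.47² = 104·155.5009 = 16172.0936
4: (53−1)·6.41² = 52·41.0881 = 2136.5812
Numerator = 24715.8735; denominator = Σ(nₕ−1) = 268.
s²ₚ = 24715.8735/268 = 92.22341... → 92.223.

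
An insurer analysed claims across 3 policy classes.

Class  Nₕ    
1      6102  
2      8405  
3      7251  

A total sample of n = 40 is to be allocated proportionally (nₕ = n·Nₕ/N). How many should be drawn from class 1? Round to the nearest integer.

N = 6102 + 8405 + 7251 = 21758.
n_1 = 40·6102/21758 = 11.218... → 11.

11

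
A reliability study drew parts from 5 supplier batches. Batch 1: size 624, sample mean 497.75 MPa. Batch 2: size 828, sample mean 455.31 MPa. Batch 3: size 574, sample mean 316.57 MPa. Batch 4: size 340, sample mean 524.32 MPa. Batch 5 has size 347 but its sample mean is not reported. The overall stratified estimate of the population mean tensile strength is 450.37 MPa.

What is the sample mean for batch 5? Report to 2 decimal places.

502.25

N = 624 + 828 + 574 + 340 + 347 = 2713.
Overall total = μ·N = 450.37·2713 = 1221853.81.
Subtract the known strata: 624·497.75 + 828·455.31 + 574·316.57 + 340·524.32 = 1047572.66.
Remaining total for batch 5: 1221853.81 − 1047572.66 = 174281.15.
Divide by its size: 174281.15 / 347 = 502.2512... → 502.25.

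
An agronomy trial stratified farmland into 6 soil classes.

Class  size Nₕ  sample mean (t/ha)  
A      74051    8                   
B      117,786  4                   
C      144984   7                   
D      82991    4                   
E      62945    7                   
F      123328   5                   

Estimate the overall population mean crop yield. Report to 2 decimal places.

5.72

N = 74051 + 117786 + 144984 + 82991 + 62945 + 123328 = 606085.
The stratified mean weights each stratum mean by its population share Nₕ/N.
Σ Nₕx̄ₕ = 74051·8 + 117786·4 + 144984·7 + 82991·4 + 62945·7 + 123328·5 = 592408 + 471144 + 1014888 + 331964 + 440615 + 616640 = 3467659.
Divide by N: 3467659 / 606085 = 5.7214... → 5.72.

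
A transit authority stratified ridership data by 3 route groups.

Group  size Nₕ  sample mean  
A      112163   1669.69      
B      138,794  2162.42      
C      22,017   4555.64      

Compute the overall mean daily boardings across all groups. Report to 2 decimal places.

N = 112163 + 138794 + 22017 = 272974.
The stratified mean weights each stratum mean by its population share Nₕ/N.
Σ Nₕx̄ₕ = 112163·1669.69 + 138794·2162.42 + 22017·4555.64 = 187277439.47 + 300130921.48 + 100301525.88 = 587709886.83.
Divide by N: 587709886.83 / 272974 = 2152.9885... → 2152.99.

2152.99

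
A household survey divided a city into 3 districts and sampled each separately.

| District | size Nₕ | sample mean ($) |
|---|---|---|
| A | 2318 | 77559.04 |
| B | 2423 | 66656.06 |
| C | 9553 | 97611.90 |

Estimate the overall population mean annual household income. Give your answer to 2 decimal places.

N = 2318 + 2423 + 9553 = 14294.
Weight each subgroup mean by Nₕ/N and sum.
Σ Nₕx̄ₕ = 2318·77559.04 + 2423·66656.06 + 9553·97611.90 = 179781854.72 + 161507633.38 + 932486480.7 = 1273775968.8.
Divide by N: 1273775968.8 / 14294 = 89112.6325... → 89112.63.

89112.63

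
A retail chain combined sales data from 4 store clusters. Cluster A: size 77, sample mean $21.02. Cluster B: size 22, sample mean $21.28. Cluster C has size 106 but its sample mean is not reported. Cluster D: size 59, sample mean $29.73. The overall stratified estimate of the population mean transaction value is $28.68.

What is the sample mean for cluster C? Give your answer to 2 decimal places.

Σ Nₕx̄ₕ = N·μ, so 106·x̄_C = 264·28.68 − (77·21.02 + 22·21.28 + 59·29.73).
= 7571.52 − 3840.77 = 3730.75.
x̄_C = 3730.75 / 106 = 35.1958... → 35.20.

35.20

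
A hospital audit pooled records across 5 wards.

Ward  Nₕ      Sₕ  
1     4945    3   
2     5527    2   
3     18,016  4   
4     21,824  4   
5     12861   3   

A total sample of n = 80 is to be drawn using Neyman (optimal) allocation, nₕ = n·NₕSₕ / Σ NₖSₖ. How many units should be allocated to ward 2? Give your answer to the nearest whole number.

1: NₕSₕ = 4945·3 = 14835
2: NₕSₕ = 5527·2 = 11054
3: NₕSₕ = 18016·4 = 72064
4: NₕSₕ = 21824·4 = 87296
5: NₕSₕ = 12861·3 = 38583
Σ NₕSₕ = 223832.
n_2 = 80·11054/223832 = 3.951... → 4.

4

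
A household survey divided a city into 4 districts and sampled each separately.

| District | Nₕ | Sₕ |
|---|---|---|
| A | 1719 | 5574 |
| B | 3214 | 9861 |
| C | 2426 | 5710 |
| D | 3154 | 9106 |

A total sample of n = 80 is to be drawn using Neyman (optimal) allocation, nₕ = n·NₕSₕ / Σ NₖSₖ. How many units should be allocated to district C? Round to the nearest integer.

A: NₕSₕ = 1719·5574 = 9581706
B: NₕSₕ = 3214·9861 = 31693254
C: NₕSₕ = 2426·5710 = 13852460
D: NₕSₕ = 3154·9106 = 28720324
Σ NₕSₕ = 83847744.
n_C = 80·13852460/83847744 = 13.217... → 13.

13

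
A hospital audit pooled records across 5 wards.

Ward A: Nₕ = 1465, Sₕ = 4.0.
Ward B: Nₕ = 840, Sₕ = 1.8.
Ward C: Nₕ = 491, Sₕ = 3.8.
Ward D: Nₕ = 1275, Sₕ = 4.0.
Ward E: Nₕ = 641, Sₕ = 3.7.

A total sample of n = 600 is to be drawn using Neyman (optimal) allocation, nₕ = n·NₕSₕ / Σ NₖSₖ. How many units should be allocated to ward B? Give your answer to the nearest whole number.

A: NₕSₕ = 1465·4.0 = 5860
B: NₕSₕ = 840·1.8 = 1512
C: NₕSₕ = 491·3.8 = 1865.8
D: NₕSₕ = 1275·4.0 = 5100
E: NₕSₕ = 641·3.7 = 2371.7
Σ NₕSₕ = 16709.5.
n_B = 600·1512/16709.5 = 54.292... → 54.

54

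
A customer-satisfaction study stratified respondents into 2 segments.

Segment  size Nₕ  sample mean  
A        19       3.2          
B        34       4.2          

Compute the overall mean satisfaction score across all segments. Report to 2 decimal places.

3.84

N = 53; weights Wₕ = Nₕ/N = (0.3585, 0.6415).
x̄_st = Σ Wₕ·x̄ₕ = 0.3585·3.2 + 0.6415·4.2 ≈ 3.8415...
→ 3.84.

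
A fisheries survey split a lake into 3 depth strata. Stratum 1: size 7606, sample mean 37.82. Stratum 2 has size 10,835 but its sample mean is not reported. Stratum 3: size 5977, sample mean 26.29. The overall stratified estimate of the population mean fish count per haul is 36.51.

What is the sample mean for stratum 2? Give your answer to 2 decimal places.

41.23

N = 7606 + 10835 + 5977 = 24418.
Overall total = μ·N = 36.51·24418 = 891501.18.
Subtract the known strata: 7606·37.82 + 5977·26.29 = 444794.25.
Remaining total for stratum 2: 891501.18 − 444794.25 = 446706.93.
Divide by its size: 446706.93 / 10835 = 41.2281... → 41.23.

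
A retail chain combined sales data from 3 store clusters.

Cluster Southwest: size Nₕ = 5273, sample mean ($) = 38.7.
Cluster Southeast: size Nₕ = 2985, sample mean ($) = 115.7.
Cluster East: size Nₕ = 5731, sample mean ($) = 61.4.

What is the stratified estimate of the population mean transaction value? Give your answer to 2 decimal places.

N = 13989; weights Wₕ = Nₕ/N = (0.3769, 0.2134, 0.4097).
x̄_st = Σ Wₕ·x̄ₕ = 0.3769·38.7 + 0.2134·115.7 + 0.4097·61.4 ≈ 64.4301...
→ 64.43.

64.43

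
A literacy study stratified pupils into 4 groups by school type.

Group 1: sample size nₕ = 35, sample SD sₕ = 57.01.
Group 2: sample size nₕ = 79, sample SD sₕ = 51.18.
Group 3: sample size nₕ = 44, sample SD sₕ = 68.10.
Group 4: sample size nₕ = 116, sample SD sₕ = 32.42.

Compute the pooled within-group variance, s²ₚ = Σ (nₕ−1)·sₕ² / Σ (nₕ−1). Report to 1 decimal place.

Degrees of freedom: 34 + 78 + 43 + 115 = 270.
Σ(nₕ−1)sₕ² = 34·3250.1401 + 78·2619.3924 + 43·4637.61 + 115·1051.0564 = 635106.0866.
s²ₚ = 635106.0866 / 270 = 2352.245... → 2352.2.

2352.2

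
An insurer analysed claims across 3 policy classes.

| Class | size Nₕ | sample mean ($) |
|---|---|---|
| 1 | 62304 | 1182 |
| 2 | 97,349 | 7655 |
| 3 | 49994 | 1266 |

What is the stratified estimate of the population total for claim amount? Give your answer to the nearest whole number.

882142327

Estimate total by summing Nₕ·x̄ₕ over strata.
62304·1182 + 97349·7655 + 49994·1266 = 73643328 + 745206595 + 63292404 = 882142327.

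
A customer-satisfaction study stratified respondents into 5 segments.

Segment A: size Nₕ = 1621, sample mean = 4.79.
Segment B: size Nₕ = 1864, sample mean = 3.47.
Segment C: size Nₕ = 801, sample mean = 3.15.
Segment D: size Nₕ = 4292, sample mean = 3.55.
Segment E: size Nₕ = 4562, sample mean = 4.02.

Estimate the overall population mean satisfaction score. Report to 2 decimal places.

3.83

N = 1621 + 1864 + 801 + 4292 + 4562 = 13140.
Overall mean = Σ (Nₕ/N)·x̄ₕ — weight by population share, not a simple average.
Σ Nₕx̄ₕ = 1621·4.79 + 1864·3.47 + 801·3.15 + 4292·3.55 + 4562·4.02 = 7764.59 + 6468.08 + 2523.15 + 15236.6 + 18339.24 = 50331.66.
Divide by N: 50331.66 / 13140 = 3.8304... → 3.83.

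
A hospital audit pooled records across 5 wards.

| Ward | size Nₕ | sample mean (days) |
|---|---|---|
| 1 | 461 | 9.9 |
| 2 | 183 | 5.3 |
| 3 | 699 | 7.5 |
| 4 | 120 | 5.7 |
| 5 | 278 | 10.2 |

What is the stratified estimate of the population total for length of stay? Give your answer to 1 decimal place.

Estimate total by summing Nₕ·x̄ₕ over strata.
461·9.9 + 183·5.3 + 699·7.5 + 120·5.7 + 278·10.2 = 4563.9 + 969.9 + 5242.5 + 684 + 2835.6 = 14295.9.

14295.9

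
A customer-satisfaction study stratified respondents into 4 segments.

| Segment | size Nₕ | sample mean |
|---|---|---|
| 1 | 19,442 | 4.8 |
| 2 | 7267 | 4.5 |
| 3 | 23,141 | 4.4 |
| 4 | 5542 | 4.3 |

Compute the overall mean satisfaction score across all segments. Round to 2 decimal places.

4.54

N = 19442 + 7267 + 23141 + 5542 = 55392.
Overall mean = Σ (Nₕ/N)·x̄ₕ — weight by population share, not a simple average.
Σ Nₕx̄ₕ = 19442·4.8 + 7267·4.5 + 23141·4.4 + 5542·4.3 = 93321.6 + 32701.5 + 101820.4 + 23830.6 = 251674.1.
Divide by N: 251674.1 / 55392 = 4.5435... → 4.54.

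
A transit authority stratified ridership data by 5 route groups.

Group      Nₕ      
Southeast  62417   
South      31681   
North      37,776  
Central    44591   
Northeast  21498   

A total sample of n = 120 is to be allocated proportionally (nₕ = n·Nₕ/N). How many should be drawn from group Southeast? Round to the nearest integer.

38

N = 62417 + 31681 + 37776 + 44591 + 21498 = 197963.
n_Southeast = 120·62417/197963 = 37.836... → 38.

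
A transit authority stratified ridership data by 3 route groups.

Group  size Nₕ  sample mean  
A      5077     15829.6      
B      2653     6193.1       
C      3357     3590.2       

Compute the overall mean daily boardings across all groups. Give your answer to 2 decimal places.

N = 5077 + 2653 + 3357 = 11087.
The stratified mean weights each stratum mean by its population share Nₕ/N.
Σ Nₕx̄ₕ = 5077·15829.6 + 2653·6193.1 + 3357·3590.2 = 80366879.2 + 16430294.3 + 12052301.4 = 108849474.9.
Divide by N: 108849474.9 / 11087 = 9817.7573... → 9817.76.

9817.76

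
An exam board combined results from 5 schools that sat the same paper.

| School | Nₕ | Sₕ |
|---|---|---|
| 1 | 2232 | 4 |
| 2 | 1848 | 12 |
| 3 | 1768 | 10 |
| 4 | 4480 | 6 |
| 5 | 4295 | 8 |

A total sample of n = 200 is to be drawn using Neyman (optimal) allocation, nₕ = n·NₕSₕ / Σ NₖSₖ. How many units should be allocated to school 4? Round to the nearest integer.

49

Σ NₕSₕ = 2232·4 + 1848·12 + 1768·10 + 4480·6 + 4295·8 = 110024.
Share for 4: 26880/110024 = 0.24431.
n_4 = 200 × 0.24431 = 48.862... → 49.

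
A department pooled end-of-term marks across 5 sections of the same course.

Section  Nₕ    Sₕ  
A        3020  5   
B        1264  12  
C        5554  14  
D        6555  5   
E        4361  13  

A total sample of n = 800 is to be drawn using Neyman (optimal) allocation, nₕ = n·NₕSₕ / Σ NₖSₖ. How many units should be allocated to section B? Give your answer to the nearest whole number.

A: NₕSₕ = 3020·5 = 15100
B: NₕSₕ = 1264·12 = 15168
C: NₕSₕ = 5554·14 = 77756
D: NₕSₕ = 6555·5 = 32775
E: NₕSₕ = 4361·13 = 56693
Σ NₕSₕ = 197492.
n_B = 800·15168/197492 = 61.442... → 61.

61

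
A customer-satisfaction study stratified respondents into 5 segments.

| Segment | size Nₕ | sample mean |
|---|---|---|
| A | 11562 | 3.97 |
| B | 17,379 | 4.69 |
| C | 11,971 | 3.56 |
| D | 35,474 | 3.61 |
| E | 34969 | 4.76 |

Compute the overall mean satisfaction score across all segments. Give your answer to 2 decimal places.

N = 111355; weights Wₕ = Nₕ/N = (0.1038, 0.1561, 0.1075, 0.3186, 0.3140).
x̄_st = Σ Wₕ·x̄ₕ = 0.1038·3.97 + 0.1561·4.69 + 0.1075·3.56 + 0.3186·3.61 + 0.3140·4.76 ≈ 4.1717...
→ 4.17.

4.17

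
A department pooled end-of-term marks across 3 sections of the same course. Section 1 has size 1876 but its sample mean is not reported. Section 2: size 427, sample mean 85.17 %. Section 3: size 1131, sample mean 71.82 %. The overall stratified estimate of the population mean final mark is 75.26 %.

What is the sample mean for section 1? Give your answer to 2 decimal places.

N = 1876 + 427 + 1131 = 3434.
Overall total = μ·N = 75.26·3434 = 258442.84.
Subtract the known strata: 427·85.17 + 1131·71.82 = 117596.01.
Remaining total for section 1: 258442.84 − 117596.01 = 140846.83.
Divide by its size: 140846.83 / 1876 = 75.0783... → 75.08.

75.08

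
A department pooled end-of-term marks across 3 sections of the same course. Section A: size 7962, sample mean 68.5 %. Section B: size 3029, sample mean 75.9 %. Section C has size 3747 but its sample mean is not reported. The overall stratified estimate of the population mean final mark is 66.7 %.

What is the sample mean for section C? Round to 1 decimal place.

55.4

Σ Nₕx̄ₕ = N·μ, so 3747·x̄_C = 14738·66.7 − (7962·68.5 + 3029·75.9).
= 983024.6 − 775298.1 = 207726.5.
x̄_C = 207726.5 / 3747 = 55.438... → 55.4.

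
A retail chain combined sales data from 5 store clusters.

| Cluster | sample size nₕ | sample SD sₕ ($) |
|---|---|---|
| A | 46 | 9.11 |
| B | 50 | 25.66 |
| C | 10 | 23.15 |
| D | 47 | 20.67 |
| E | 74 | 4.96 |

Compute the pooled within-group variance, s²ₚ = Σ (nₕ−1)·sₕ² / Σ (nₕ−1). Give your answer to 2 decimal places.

A: (46−1)·9.11² = 45·82.9921 = 3734.6445
B: (50−1)·25.66² = 49·658.4356 = 32263.3444
C: (10−1)·23.15² = 9·535.9225 = 4823.3025
D: (47−1)·20.67² = 46·427.2489 = 19653.4494
E: (74−1)·4.96² = 73·24.6016 = 1795.9168
Numerator = 62270.6576; denominator = Σ(nₕ−1) = 222.
s²ₚ = 62270.6576/222 = 280.4985... → 280.50.

280.50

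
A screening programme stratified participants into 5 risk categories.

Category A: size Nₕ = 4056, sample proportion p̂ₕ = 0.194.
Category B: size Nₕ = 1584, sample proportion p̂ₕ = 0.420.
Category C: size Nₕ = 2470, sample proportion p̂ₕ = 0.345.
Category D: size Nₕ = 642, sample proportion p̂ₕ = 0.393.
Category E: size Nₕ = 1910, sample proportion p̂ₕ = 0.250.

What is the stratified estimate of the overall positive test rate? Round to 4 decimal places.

N = 4056 + 1584 + 2470 + 642 + 1910 = 10662.
Overall proportion = Σ (Nₕ/N)·p̂ₕ.
Σ Nₕp̂ₕ = 786.864 + 665.28 + 852.15 + 252.306 + 477.5 = 3034.1.
3034.1 / 10662 = 0.284571... → 0.2846.

0.2846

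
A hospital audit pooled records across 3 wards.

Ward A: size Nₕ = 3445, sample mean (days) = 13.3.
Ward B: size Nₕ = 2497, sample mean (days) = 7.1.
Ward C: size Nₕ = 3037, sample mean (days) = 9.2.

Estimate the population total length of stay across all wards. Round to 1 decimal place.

91487.6

Estimate total by summing Nₕ·x̄ₕ over strata.
3445·13.3 + 2497·7.1 + 3037·9.2 = 45818.5 + 17728.7 + 27940.4 = 91487.6.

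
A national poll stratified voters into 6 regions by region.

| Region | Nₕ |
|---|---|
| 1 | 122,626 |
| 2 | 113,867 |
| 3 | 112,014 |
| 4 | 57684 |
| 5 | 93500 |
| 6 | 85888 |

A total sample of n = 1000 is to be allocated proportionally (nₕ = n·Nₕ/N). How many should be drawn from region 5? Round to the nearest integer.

N = 122626 + 113867 + 112014 + 57684 + 93500 + 85888 = 585579.
n_5 = 1000·93500/585579 = 159.671... → 160.

160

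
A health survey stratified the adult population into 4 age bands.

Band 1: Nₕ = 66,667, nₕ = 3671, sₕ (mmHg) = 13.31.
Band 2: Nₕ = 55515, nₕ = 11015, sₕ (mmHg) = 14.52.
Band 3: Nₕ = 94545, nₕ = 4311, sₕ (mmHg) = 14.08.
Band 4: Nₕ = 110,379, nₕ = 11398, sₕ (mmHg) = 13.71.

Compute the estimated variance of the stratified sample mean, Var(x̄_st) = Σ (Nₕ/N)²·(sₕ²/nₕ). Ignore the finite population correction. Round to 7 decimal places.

0.0082754

N = 327106; Wₕ = Nₕ/N.
band 1: (66667/327106)²·13.31²/3671 = 0.0020045483
band 2: (55515/327106)²·14.52²/11015 = 0.0005513056
band 3: (94545/327106)²·14.08²/4311 = 0.0038417349
band 4: (110379/327106)²·13.71²/11398 = 0.0018777689
Sum = 0.0082753578 → 0.0082754.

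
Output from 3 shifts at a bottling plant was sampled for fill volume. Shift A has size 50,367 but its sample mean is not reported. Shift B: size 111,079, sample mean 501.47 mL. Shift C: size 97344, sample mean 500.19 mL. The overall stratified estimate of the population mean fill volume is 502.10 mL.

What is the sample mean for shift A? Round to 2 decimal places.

N = 50367 + 111079 + 97344 = 258790.
Overall total = μ·N = 502.10·258790 = 129938459.
Subtract the known strata: 111079·501.47 + 97344·500.19 = 104393281.49.
Remaining total for shift A: 129938459 − 104393281.49 = 25545177.51.
Divide by its size: 25545177.51 / 50367 = 507.1808... → 507.18.

507.18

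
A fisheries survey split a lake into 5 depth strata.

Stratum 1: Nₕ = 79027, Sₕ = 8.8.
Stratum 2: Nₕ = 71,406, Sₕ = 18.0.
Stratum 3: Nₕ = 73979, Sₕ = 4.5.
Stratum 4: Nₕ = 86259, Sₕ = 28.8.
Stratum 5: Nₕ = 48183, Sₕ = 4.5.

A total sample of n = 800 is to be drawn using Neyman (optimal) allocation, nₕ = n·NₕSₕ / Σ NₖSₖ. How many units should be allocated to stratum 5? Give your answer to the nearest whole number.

35

1: NₕSₕ = 79027·8.8 = 695437.6
2: NₕSₕ = 71406·18.0 = 1285308
3: NₕSₕ = 73979·4.5 = 332905.5
4: NₕSₕ = 86259·28.8 = 2484259.2
5: NₕSₕ = 48183·4.5 = 216823.5
Σ NₕSₕ = 5014733.8.
n_5 = 800·216823.5/5014733.8 = 34.590... → 35.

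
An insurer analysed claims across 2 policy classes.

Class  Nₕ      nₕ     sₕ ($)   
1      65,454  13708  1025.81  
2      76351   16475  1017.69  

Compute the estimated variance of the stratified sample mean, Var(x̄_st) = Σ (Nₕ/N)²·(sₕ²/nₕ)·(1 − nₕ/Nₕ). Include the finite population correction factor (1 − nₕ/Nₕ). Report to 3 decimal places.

N = 141805. Term for each stratum: Wₕ²sₕ²/nₕ·(1−nₕ/Nₕ).
Var(x̄_st) = 12.929736 + 14.291901 = 27.221637 → 27.222.

27.222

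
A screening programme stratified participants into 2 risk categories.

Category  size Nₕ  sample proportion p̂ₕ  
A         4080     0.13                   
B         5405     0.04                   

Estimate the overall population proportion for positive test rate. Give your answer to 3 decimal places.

N = 4080 + 5405 = 9485.
Overall proportion = Σ (Nₕ/N)·p̂ₕ.
Σ Nₕp̂ₕ = 530.4 + 216.2 = 746.6.
746.6 / 9485 = 0.07871... → 0.079.

0.079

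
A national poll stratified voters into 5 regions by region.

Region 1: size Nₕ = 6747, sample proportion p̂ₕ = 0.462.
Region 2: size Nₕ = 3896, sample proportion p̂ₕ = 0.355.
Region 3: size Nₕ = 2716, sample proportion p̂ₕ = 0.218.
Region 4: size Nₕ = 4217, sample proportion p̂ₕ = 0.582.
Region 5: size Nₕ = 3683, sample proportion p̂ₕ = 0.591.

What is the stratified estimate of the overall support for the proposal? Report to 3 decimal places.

Wₕ = Nₕ/N with N = 21259: 0.3174, 0.1833, 0.1278, 0.1984, 0.1732.
p̂_st = 0.3174·0.462 + 0.1833·0.355 + 0.1278·0.218 + 0.1984·0.582 + 0.1732·0.591 ≈ 0.45737... → 0.457.

0.457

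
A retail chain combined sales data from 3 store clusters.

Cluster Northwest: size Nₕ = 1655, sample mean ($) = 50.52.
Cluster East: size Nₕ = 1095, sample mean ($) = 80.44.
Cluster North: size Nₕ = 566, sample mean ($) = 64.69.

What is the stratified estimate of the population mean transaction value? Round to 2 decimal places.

N = 1655 + 1095 + 566 = 3316.
The stratified mean weights each stratum mean by its population share Nₕ/N.
Σ Nₕx̄ₕ = 1655·50.52 + 1095·80.44 + 566·64.69 = 83610.6 + 88081.8 + 36614.54 = 208306.94.
Divide by N: 208306.94 / 3316 = 62.8187... → 62.82.

62.82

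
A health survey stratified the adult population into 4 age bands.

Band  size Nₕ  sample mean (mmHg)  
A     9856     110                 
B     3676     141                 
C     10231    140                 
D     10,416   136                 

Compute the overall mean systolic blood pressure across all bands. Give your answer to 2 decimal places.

130.24

N = 9856 + 3676 + 10231 + 10416 = 34179.
Overall mean = Σ (Nₕ/N)·x̄ₕ — weight by population share, not a simple average.
Σ Nₕx̄ₕ = 9856·110 + 3676·141 + 10231·140 + 10416·136 = 1084160 + 518316 + 1432340 + 1416576 = 4451392.
Divide by N: 4451392 / 34179 = 130.2376... → 130.24.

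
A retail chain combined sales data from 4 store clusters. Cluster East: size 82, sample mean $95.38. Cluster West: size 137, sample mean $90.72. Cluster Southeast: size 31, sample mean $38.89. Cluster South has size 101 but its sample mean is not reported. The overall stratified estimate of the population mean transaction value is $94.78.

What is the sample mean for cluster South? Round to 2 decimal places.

116.95

N = 82 + 137 + 31 + 101 = 351.
Overall total = μ·N = 94.78·351 = 33267.78.
Subtract the known strata: 82·95.38 + 137·90.72 + 31·38.89 = 21455.39.
Remaining total for cluster South: 33267.78 − 21455.39 = 11812.39.
Divide by its size: 11812.39 / 101 = 116.9544... → 116.95.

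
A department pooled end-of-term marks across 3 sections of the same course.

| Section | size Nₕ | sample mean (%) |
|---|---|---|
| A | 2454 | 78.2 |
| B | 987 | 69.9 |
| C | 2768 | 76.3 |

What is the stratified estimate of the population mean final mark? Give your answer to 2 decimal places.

N = 2454 + 987 + 2768 = 6209.
The stratified mean weights each stratum mean by its population share Nₕ/N.
Σ Nₕx̄ₕ = 2454·78.2 + 987·69.9 + 2768·76.3 = 191902.8 + 68991.3 + 211198.4 = 472092.5.
Divide by N: 472092.5 / 6209 = 76.0336... → 76.03.

76.03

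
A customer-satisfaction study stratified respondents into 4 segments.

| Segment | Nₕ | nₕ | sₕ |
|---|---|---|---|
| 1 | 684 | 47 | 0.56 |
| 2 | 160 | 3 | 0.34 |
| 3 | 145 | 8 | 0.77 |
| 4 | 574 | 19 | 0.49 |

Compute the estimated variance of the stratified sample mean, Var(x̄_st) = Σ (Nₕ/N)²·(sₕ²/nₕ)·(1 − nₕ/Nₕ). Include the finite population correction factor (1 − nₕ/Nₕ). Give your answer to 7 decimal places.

0.0038368

N = 1563. Term for each stratum: Wₕ²sₕ²/nₕ·(1−nₕ/Nₕ).
Var(x̄_st) = 0.0011900241 + 0.0003962217 + 0.0006026457 + 0.0016478796 = 0.0038367712 → 0.0038368.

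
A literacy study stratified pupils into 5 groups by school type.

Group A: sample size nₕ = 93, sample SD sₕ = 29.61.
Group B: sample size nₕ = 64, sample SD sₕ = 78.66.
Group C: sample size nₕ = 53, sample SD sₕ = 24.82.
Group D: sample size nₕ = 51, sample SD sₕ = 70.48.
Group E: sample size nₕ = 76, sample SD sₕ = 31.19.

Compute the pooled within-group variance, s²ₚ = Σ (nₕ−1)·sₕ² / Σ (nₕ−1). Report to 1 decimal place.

A: (93−1)·29.61² = 92·876.7521 = 80661.1932
B: (64−1)·78.66² = 63·6187.3956 = 389805.9228
C: (53−1)·24.82² = 52·616.0324 = 32033.6848
D: (51−1)·70.48² = 50·4967.4304 = 248371.52
E: (76−1)·31.19² = 75·972.8161 = 72961.2075
Numerator = 823833.5283; denominator = Σ(nₕ−1) = 332.
s²ₚ = 823833.5283/332 = 2481.426... → 2481.4.

2481.4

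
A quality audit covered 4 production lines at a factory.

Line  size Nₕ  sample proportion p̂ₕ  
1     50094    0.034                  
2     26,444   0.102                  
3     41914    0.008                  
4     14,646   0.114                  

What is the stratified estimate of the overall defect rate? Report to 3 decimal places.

N = 50094 + 26444 + 41914 + 14646 = 133098.
Overall proportion = Σ (Nₕ/N)·p̂ₕ.
Σ Nₕp̂ₕ = 1703.196 + 2697.288 + 335.312 + 1669.644 = 6405.44.
6405.44 / 133098 = 0.04813... → 0.048.

0.048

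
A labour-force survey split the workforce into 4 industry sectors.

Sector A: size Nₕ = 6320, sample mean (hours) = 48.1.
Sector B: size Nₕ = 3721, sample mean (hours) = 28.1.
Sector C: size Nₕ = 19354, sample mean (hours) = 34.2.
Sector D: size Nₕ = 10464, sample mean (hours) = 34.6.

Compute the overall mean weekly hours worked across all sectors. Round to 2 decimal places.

35.94

N = 6320 + 3721 + 19354 + 10464 = 39859.
The stratified mean weights each stratum mean by its population share Nₕ/N.
Σ Nₕx̄ₕ = 6320·48.1 + 3721·28.1 + 19354·34.2 + 10464·34.6 = 303992 + 104560.1 + 661906.8 + 362054.4 = 1432513.3.
Divide by N: 1432513.3 / 39859 = 35.9395... → 35.94.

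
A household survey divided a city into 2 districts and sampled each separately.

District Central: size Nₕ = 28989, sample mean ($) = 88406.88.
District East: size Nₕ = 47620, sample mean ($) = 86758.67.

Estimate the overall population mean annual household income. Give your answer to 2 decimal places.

x̄_st = (Σ Nₕx̄ₕ) / (Σ Nₕ) = (28989·88406.88 + 47620·86758.67) / 76609
= 6694274909.72 / 76609 = 87382.3560... → 87382.36.

87382.36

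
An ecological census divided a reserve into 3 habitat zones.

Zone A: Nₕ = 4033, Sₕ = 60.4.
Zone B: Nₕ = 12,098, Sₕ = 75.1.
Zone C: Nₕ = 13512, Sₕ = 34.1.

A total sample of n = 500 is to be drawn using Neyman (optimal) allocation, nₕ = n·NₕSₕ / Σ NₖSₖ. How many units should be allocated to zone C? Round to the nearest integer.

143

A: NₕSₕ = 4033·60.4 = 243593.2
B: NₕSₕ = 12098·75.1 = 908559.8
C: NₕSₕ = 13512·34.1 = 460759.2
Σ NₕSₕ = 1612912.2.
n_C = 500·460759.2/1612912.2 = 142.835... → 143.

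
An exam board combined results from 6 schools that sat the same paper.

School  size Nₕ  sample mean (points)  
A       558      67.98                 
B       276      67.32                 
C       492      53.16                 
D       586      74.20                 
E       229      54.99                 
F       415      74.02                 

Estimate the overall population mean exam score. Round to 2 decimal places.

66.30

x̄_st = (Σ Nₕx̄ₕ) / (Σ Nₕ) = (558·67.98 + 276·67.32 + 492·53.16 + 586·74.20 + 229·54.99 + 415·74.02) / 2556
= 169460.09 / 2556 = 66.2989... → 66.30.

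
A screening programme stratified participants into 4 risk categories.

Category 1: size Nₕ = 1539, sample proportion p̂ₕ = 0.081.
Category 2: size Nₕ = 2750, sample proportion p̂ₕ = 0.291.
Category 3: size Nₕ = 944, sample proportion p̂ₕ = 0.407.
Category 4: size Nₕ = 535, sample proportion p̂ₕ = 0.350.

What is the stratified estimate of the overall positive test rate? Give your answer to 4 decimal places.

N = 1539 + 2750 + 944 + 535 = 5768.
Overall proportion = Σ (Nₕ/N)·p̂ₕ.
Σ Nₕp̂ₕ = 124.659 + 800.25 + 384.208 + 187.25 = 1496.367.
1496.367 / 5768 = 0.259426... → 0.2594.

0.2594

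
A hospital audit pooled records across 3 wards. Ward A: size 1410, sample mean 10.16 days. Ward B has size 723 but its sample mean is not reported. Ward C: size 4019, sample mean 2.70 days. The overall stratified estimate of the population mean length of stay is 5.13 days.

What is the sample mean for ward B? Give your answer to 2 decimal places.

8.83

N = 1410 + 723 + 4019 = 6152.
Overall total = μ·N = 5.13·6152 = 31559.76.
Subtract the known strata: 1410·10.16 + 4019·2.70 = 25176.9.
Remaining total for ward B: 31559.76 − 25176.9 = 6382.86.
Divide by its size: 6382.86 / 723 = 8.8283... → 8.83.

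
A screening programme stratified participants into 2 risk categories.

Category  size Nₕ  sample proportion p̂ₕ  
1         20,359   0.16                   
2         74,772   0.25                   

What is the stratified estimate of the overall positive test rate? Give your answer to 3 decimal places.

0.231

Wₕ = Nₕ/N with N = 95131: 0.2140, 0.7860.
p̂_st = 0.2140·0.16 + 0.7860·0.25 ≈ 0.23074... → 0.231.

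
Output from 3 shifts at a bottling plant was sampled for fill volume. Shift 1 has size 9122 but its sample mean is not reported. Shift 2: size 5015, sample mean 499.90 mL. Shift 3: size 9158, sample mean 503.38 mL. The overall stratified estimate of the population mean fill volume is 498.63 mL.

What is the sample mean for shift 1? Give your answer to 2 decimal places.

493.16

N = 9122 + 5015 + 9158 = 23295.
Overall total = μ·N = 498.63·23295 = 11615585.85.
Subtract the known strata: 5015·499.90 + 9158·503.38 = 7116952.54.
Remaining total for shift 1: 11615585.85 − 7116952.54 = 4498633.31.
Divide by its size: 4498633.31 / 9122 = 493.1630... → 493.16.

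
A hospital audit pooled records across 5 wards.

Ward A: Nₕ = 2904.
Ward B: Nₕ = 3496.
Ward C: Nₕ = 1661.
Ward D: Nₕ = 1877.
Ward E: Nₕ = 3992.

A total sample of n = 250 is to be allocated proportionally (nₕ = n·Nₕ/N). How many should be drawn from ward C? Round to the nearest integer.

N = 2904 + 3496 + 1661 + 1877 + 3992 = 13930.
n_C = 250·1661/13930 = 29.810... → 30.

30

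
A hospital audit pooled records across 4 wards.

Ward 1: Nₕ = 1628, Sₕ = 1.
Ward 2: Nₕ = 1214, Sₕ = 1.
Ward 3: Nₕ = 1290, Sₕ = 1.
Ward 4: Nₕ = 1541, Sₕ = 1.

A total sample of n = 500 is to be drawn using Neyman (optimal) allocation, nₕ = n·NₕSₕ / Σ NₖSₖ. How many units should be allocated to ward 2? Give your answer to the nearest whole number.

107

1: NₕSₕ = 1628·1 = 1628
2: NₕSₕ = 1214·1 = 1214
3: NₕSₕ = 1290·1 = 1290
4: NₕSₕ = 1541·1 = 1541
Σ NₕSₕ = 5673.
n_2 = 500·1214/5673 = 106.998... → 107.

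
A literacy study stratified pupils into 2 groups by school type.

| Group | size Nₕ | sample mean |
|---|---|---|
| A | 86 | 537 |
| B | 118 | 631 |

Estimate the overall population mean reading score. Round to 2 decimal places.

591.37

N = 204; weights Wₕ = Nₕ/N = (0.4216, 0.5784).
x̄_st = Σ Wₕ·x̄ₕ = 0.4216·537 + 0.5784·631 ≈ 591.3725...
→ 591.37.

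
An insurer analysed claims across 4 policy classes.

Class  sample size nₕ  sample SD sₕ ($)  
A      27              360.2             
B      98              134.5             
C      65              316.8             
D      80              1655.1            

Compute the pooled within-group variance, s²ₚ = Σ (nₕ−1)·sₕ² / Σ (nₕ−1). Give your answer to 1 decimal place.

Degrees of freedom: 26 + 97 + 64 + 79 = 266.
Σ(nₕ−1)sₕ² = 26·129744.04 + 97·18090.25 + 64·100362.24 + 79·2739356.01 = 227960407.44.
s²ₚ = 227960407.44 / 266 = 856994.013... → 856994.0.

856994.0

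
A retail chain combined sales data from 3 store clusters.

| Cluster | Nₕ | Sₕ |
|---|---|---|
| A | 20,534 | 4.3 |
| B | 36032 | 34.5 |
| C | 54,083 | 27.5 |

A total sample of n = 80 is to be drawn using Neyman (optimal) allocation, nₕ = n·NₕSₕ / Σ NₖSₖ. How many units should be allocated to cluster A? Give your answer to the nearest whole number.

3

Σ NₕSₕ = 20534·4.3 + 36032·34.5 + 54083·27.5 = 2818682.7.
Share for A: 88296.2/2818682.7 = 0.03133.
n_A = 80 × 0.03133 = 2.506... → 3.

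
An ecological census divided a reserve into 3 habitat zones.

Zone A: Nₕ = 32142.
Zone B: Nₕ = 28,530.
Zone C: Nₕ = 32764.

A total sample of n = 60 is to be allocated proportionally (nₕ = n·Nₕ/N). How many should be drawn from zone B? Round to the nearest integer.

18

Share of zone B = 28530/93436 = 0.30534.
Allocate 60 × 0.30534 = 18.321... → 18.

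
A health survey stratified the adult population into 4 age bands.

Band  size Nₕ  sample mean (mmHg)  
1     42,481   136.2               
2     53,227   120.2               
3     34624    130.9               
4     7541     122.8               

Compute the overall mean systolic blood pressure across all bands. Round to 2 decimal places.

N = 137873; weights Wₕ = Nₕ/N = (0.3081, 0.3861, 0.2511, 0.0547).
x̄_st = Σ Wₕ·x̄ₕ = 0.3081·136.2 + 0.3861·120.2 + 0.2511·130.9 + 0.0547·122.8 ≈ 127.9592...
→ 127.96.

127.96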